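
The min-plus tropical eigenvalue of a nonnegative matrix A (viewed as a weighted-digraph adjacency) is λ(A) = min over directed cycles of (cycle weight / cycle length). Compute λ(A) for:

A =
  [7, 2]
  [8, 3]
λ(A) = 3

Enumerate directed cycles and compute their means (weight / length). Sample:
  cycle 0 → 0: weight = 7, length = 1, mean = 7/1 ≈ 7.000
  cycle 1 → 1: weight = 3, length = 1, mean = 3/1 ≈ 3.000
  cycle 0 → 1 → 0: weight = 10, length = 2, mean = 10/2 ≈ 5.000
  cycle 1 → 0 → 1: weight = 10, length = 2, mean = 10/2 ≈ 5.000
Minimum mean = 3.000, attained e.g. along the cycle 1 → 1 with weight 3 and length 1. So λ(A) = 3/1 = 3.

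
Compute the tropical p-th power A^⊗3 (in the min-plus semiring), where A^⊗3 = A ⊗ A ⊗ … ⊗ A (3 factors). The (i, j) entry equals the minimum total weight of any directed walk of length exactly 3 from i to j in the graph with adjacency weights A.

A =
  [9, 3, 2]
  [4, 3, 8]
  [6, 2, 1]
A^⊗3 =
  [8, 5, 4]
  [10, 8, 7]
  [7, 4, 3]

Each entry (A^⊗3)_ij equals the minimum over all length-3 walks i = v_0 → v_1 → … → v_3 = j of Σ_t A[v_t][v_{t+1}]. For example, for (i, j) = (0, 2) we minimise over 9 possible intermediate vertex sequences; the minimum is 4, attained along the walk 0 → 2 → 2 → 2.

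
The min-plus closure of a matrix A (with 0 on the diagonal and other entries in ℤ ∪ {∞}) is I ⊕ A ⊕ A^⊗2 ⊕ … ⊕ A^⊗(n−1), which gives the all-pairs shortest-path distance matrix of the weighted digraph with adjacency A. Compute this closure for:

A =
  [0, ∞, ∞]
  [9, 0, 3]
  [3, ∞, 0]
Closure =
  [0, ∞, ∞]
  [6, 0, 3]
  [3, ∞, 0]

This is the Floyd-Warshall all-pairs shortest-path computation. For each intermediate vertex k = 0, 1, …, 2, update dist[i][j] ← min(dist[i][j], dist[i][k] + dist[k][j]). The final matrix gives, for each (i, j), the minimum total weight of any directed path from i to j (possibly empty when i = j).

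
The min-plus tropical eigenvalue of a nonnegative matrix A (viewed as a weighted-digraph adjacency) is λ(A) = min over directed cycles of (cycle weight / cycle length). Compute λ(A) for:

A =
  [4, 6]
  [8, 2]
λ(A) = 2

Enumerate directed cycles and compute their means (weight / length). Sample:
  cycle 0 → 0: weight = 4, length = 1, mean = 4/1 ≈ 4.000
  cycle 1 → 1: weight = 2, length = 1, mean = 2/1 ≈ 2.000
  cycle 0 → 1 → 0: weight = 14, length = 2, mean = 14/2 ≈ 7.000
  cycle 1 → 0 → 1: weight = 14, length = 2, mean = 14/2 ≈ 7.000
Minimum mean = 2.000, attained e.g. along the cycle 1 → 1 with weight 2 and length 1. So λ(A) = 2/1 = 2.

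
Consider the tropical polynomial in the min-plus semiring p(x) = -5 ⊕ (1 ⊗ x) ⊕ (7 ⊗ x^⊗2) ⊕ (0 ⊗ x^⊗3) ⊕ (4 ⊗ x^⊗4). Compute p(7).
p(7) = -5

A tropical monomial a ⊗ x^⊗i evaluates to a + i · x. Evaluating each term at x = 7:
  Term 0 contributes -5 + 0 · 7 = -5
  Term 1 contributes 1 + 1 · 7 = 8
  Term 2 contributes 7 + 2 · 7 = 21
  Term 3 contributes 0 + 3 · 7 = 21
  Term 4 contributes 4 + 4 · 7 = 32
p(7) = ⊕ of these = min[-5, 8, 21, 21, 32] = -5.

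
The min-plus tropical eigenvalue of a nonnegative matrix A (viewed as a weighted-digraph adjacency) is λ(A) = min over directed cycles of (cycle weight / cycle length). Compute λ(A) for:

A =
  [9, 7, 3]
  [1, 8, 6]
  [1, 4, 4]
λ(A) = 2

Enumerate directed cycles and compute their means (weight / length). Sample:
  cycle 0 → 0: weight = 9, length = 1, mean = 9/1 ≈ 9.000
  cycle 1 → 1: weight = 8, length = 1, mean = 8/1 ≈ 8.000
  cycle 2 → 2: weight = 4, length = 1, mean = 4/1 ≈ 4.000
  cycle 0 → 1 → 0: weight = 8, length = 2, mean = 8/2 ≈ 4.000
  cycle 0 → 2 → 0: weight = 4, length = 2, mean = 4/2 ≈ 2.000
  cycle 1 → 0 → 1: weight = 8, length = 2, mean = 8/2 ≈ 4.000
Minimum mean = 2.000, attained e.g. along the cycle 0 → 2 → 0 with weight 4 and length 2. So λ(A) = 4/2 = 2.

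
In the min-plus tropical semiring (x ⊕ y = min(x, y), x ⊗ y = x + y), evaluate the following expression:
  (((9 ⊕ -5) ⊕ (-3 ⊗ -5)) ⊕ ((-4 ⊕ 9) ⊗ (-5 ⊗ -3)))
(((9 ⊕ -5) ⊕ (-3 ⊗ -5)) ⊕ ((-4 ⊕ 9) ⊗ (-5 ⊗ -3))) = -12

Expand innermost to outermost. Recall ⊕ takes the minimum of its arguments and ⊗ takes their sum. Working out the expression (((9 ⊕ -5) ⊕ (-3 ⊗ -5)) ⊕ ((-4 ⊕ 9) ⊗ (-5 ⊗ -3))) gives -12.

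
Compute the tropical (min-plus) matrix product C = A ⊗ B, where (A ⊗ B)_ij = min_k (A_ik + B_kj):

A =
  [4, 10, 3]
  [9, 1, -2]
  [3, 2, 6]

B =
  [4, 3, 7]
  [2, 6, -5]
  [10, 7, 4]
A ⊗ B =
  [8, 7, 5]
  [3, 5, -4]
  [4, 6, -3]

Apply the min-plus product entry-by-entry:
  C[0][0] = min over k of (A[0][0] + B[0][0] = 4 + 4 = 8, A[0][1] + B[1][0] = 10 + 2 = 12, A[0][2] + B[2][0] = 3 + 10 = 13) = 8 (attained at k = 0)
  C[0][1] = min over k of (A[0][0] + B[0][1] = 4 + 3 = 7, A[0][1] + B[1][1] = 10 + 6 = 16, A[0][2] + B[2][1] = 3 + 7 = 10) = 7 (attained at k = 0)
  C[0][2] = min over k of (A[0][0] + B[0][2] = 4 + 7 = 11, A[0][1] + B[1][2] = 10 + -5 = 5, A[0][2] + B[2][2] = 3 + 4 = 7) = 5 (attained at k = 1)
  C[1][0] = min over k of (A[1][0] + B[0][0] = 9 + 4 = 13, A[1][1] + B[1][0] = 1 + 2 = 3, A[1][2] + B[2][0] = -2 + 10 = 8) = 3 (attained at k = 1)
  C[1][1] = min over k of (A[1][0] + B[0][1] = 9 + 3 = 12, A[1][1] + B[1][1] = 1 + 6 = 7, A[1][2] + B[2][1] = -2 + 7 = 5) = 5 (attained at k = 2)
  C[1][2] = min over k of (A[1][0] + B[0][2] = 9 + 7 = 16, A[1][1] + B[1][2] = 1 + -5 = -4, A[1][2] + B[2][2] = -2 + 4 = 2) = -4 (attained at k = 1)
  C[2][0] = min over k of (A[2][0] + B[0][0] = 3 + 4 = 7, A[2][1] + B[1][0] = 2 + 2 = 4, A[2][2] + B[2][0] = 6 + 10 = 16) = 4 (attained at k = 1)
  C[2][1] = min over k of (A[2][0] + B[0][1] = 3 + 3 = 6, A[2][1] + B[1][1] = 2 + 6 = 8, A[2][2] + B[2][1] = 6 + 7 = 13) = 6 (attained at k = 0)
  C[2][2] = min over k of (A[2][0] + B[0][2] = 3 + 7 = 10, A[2][1] + B[1][2] = 2 + -5 = -3, A[2][2] + B[2][2] = 6 + 4 = 10) = -3 (attained at k = 1)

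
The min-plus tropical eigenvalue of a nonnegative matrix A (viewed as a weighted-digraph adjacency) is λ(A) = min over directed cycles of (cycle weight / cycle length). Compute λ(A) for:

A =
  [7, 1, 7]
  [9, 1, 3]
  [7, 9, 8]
λ(A) = 1

Enumerate directed cycles and compute their means (weight / length). Sample:
  cycle 0 → 0: weight = 7, length = 1, mean = 7/1 ≈ 7.000
  cycle 1 → 1: weight = 1, length = 1, mean = 1/1 ≈ 1.000
  cycle 2 → 2: weight = 8, length = 1, mean = 8/1 ≈ 8.000
  cycle 0 → 1 → 0: weight = 10, length = 2, mean = 10/2 ≈ 5.000
  cycle 0 → 2 → 0: weight = 14, length = 2, mean = 14/2 ≈ 7.000
  cycle 1 → 0 → 1: weight = 10, length = 2, mean = 10/2 ≈ 5.000
Minimum mean = 1.000, attained e.g. along the cycle 1 → 1 with weight 1 and length 1. So λ(A) = 1/1 = 1.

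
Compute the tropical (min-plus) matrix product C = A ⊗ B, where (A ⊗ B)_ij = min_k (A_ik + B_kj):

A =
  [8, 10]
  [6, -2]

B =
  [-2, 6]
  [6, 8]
A ⊗ B =
  [6, 14]
  [4, 6]

Apply the min-plus product entry-by-entry:
  C[0][0] = min over k of (A[0][0] + B[0][0] = 8 + -2 = 6, A[0][1] + B[1][0] = 10 + 6 = 16) = 6 (attained at k = 0)
  C[0][1] = min over k of (A[0][0] + B[0][1] = 8 + 6 = 14, A[0][1] + B[1][1] = 10 + 8 = 18) = 14 (attained at k = 0)
  C[1][0] = min over k of (A[1][0] + B[0][0] = 6 + -2 = 4, A[1][1] + B[1][0] = -2 + 6 = 4) = 4 (attained at k = 0)
  C[1][1] = min over k of (A[1][0] + B[0][1] = 6 + 6 = 12, A[1][1] + B[1][1] = -2 + 8 = 6) = 6 (attained at k = 1)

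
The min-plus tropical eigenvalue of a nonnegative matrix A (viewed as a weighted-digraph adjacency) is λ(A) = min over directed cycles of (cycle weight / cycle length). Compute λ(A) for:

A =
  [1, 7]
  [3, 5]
λ(A) = 1

Enumerate directed cycles and compute their means (weight / length). Sample:
  cycle 0 → 0: weight = 1, length = 1, mean = 1/1 ≈ 1.000
  cycle 1 → 1: weight = 5, length = 1, mean = 5/1 ≈ 5.000
  cycle 0 → 1 → 0: weight = 10, length = 2, mean = 10/2 ≈ 5.000
  cycle 1 → 0 → 1: weight = 10, length = 2, mean = 10/2 ≈ 5.000
Minimum mean = 1.000, attained e.g. along the cycle 0 → 0 with weight 1 and length 1. So λ(A) = 1/1 = 1.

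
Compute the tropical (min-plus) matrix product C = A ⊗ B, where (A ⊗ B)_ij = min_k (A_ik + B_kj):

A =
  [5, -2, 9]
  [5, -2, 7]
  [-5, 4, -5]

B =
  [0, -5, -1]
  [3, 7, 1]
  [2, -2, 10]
A ⊗ B =
  [1, 0, -1]
  [1, 0, -1]
  [-5, -10, -6]

Apply the min-plus product entry-by-entry:
  C[0][0] = min over k of (A[0][0] + B[0][0] = 5 + 0 = 5, A[0][1] + B[1][0] = -2 + 3 = 1, A[0][2] + B[2][0] = 9 + 2 = 11) = 1 (attained at k = 1)
  C[0][1] = min over k of (A[0][0] + B[0][1] = 5 + -5 = 0, A[0][1] + B[1][1] = -2 + 7 = 5, A[0][2] + B[2][1] = 9 + -2 = 7) = 0 (attained at k = 0)
  C[0][2] = min over k of (A[0][0] + B[0][2] = 5 + -1 = 4, A[0][1] + B[1][2] = -2 + 1 = -1, A[0][2] + B[2][2] = 9 + 10 = 19) = -1 (attained at k = 1)
  C[1][0] = min over k of (A[1][0] + B[0][0] = 5 + 0 = 5, A[1][1] + B[1][0] = -2 + 3 = 1, A[1][2] + B[2][0] = 7 + 2 = 9) = 1 (attained at k = 1)
  C[1][1] = min over k of (A[1][0] + B[0][1] = 5 + -5 = 0, A[1][1] + B[1][1] = -2 + 7 = 5, A[1][2] + B[2][1] = 7 + -2 = 5) = 0 (attained at k = 0)
  C[1][2] = min over k of (A[1][0] + B[0][2] = 5 + -1 = 4, A[1][1] + B[1][2] = -2 + 1 = -1, A[1][2] + B[2][2] = 7 + 10 = 17) = -1 (attained at k = 1)
  C[2][0] = min over k of (A[2][0] + B[0][0] = -5 + 0 = -5, A[2][1] + B[1][0] = 4 + 3 = 7, A[2][2] + B[2][0] = -5 + 2 = -3) = -5 (attained at k = 0)
  C[2][1] = min over k of (A[2][0] + B[0][1] = -5 + -5 = -10, A[2][1] + B[1][1] = 4 + 7 = 11, A[2][2] + B[2][1] = -5 + -2 = -7) = -10 (attained at k = 0)
  C[2][2] = min over k of (A[2][0] + B[0][2] = -5 + -1 = -6, A[2][1] + B[1][2] = 4 + 1 = 5, A[2][2] + B[2][2] = -5 + 10 = 5) = -6 (attained at k = 0)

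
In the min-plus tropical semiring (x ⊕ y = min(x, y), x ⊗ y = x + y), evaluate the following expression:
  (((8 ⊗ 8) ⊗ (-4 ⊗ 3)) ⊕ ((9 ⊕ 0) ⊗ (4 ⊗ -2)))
(((8 ⊗ 8) ⊗ (-4 ⊗ 3)) ⊕ ((9 ⊕ 0) ⊗ (4 ⊗ -2))) = 2

Expand innermost to outermost. Recall ⊕ takes the minimum of its arguments and ⊗ takes their sum. Working out the expression (((8 ⊗ 8) ⊗ (-4 ⊗ 3)) ⊕ ((9 ⊕ 0) ⊗ (4 ⊗ -2))) gives 2.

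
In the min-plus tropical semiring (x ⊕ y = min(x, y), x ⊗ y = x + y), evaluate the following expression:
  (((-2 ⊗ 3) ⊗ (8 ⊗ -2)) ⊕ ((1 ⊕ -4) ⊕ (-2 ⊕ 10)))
(((-2 ⊗ 3) ⊗ (8 ⊗ -2)) ⊕ ((1 ⊕ -4) ⊕ (-2 ⊕ 10))) = -4

Expand innermost to outermost. Recall ⊕ takes the minimum of its arguments and ⊗ takes their sum. Working out the expression (((-2 ⊗ 3) ⊗ (8 ⊗ -2)) ⊕ ((1 ⊕ -4) ⊕ (-2 ⊕ 10))) gives -4.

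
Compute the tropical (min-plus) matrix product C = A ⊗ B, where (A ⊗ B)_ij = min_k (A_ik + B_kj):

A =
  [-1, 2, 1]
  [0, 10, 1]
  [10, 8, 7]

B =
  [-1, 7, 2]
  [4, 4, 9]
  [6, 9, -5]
A ⊗ B =
  [-2, 6, -4]
  [-1, 7, -4]
  [9, 12, 2]

Apply the min-plus product entry-by-entry:
  C[0][0] = min over k of (A[0][0] + B[0][0] = -1 + -1 = -2, A[0][1] + B[1][0] = 2 + 4 = 6, A[0][2] + B[2][0] = 1 + 6 = 7) = -2 (attained at k = 0)
  C[0][1] = min over k of (A[0][0] + B[0][1] = -1 + 7 = 6, A[0][1] + B[1][1] = 2 + 4 = 6, A[0][2] + B[2][1] = 1 + 9 = 10) = 6 (attained at k = 0)
  C[0][2] = min over k of (A[0][0] + B[0][2] = -1 + 2 = 1, A[0][1] + B[1][2] = 2 + 9 = 11, A[0][2] + B[2][2] = 1 + -5 = -4) = -4 (attained at k = 2)
  C[1][0] = min over k of (A[1][0] + B[0][0] = 0 + -1 = -1, A[1][1] + B[1][0] = 10 + 4 = 14, A[1][2] + B[2][0] = 1 + 6 = 7) = -1 (attained at k = 0)
  C[1][1] = min over k of (A[1][0] + B[0][1] = 0 + 7 = 7, A[1][1] + B[1][1] = 10 + 4 = 14, A[1][2] + B[2][1] = 1 + 9 = 10) = 7 (attained at k = 0)
  C[1][2] = min over k of (A[1][0] + B[0][2] = 0 + 2 = 2, A[1][1] + B[1][2] = 10 + 9 = 19, A[1][2] + B[2][2] = 1 + -5 = -4) = -4 (attained at k = 2)
  C[2][0] = min over k of (A[2][0] + B[0][0] = 10 + -1 = 9, A[2][1] + B[1][0] = 8 + 4 = 12, A[2][2] + B[2][0] = 7 + 6 = 13) = 9 (attained at k = 0)
  C[2][1] = min over k of (A[2][0] + B[0][1] = 10 + 7 = 17, A[2][1] + B[1][1] = 8 + 4 = 12, A[2][2] + B[2][1] = 7 + 9 = 16) = 12 (attained at k = 1)
  C[2][2] = min over k of (A[2][0] + B[0][2] = 10 + 2 = 12, A[2][1] + B[1][2] = 8 + 9 = 17, A[2][2] + B[2][2] = 7 + -5 = 2) = 2 (attained at k = 2)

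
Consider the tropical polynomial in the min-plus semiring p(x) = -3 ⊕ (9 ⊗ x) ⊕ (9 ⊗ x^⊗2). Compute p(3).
p(3) = -3

A tropical monomial a ⊗ x^⊗i evaluates to a + i · x. Evaluating each term at x = 3:
  Term 0 contributes -3 + 0 · 3 = -3
  Term 1 contributes 9 + 1 · 3 = 12
  Term 2 contributes 9 + 2 · 3 = 15
p(3) = ⊕ of these = min[-3, 12, 15] = -3.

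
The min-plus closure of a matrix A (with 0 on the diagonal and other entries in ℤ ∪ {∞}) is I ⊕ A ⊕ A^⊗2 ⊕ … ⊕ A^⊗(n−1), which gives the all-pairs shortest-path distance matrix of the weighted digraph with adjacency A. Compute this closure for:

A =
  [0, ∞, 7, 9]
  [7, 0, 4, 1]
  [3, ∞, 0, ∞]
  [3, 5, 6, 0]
Closure =
  [0, 14, 7, 9]
  [4, 0, 4, 1]
  [3, 17, 0, 12]
  [3, 5, 6, 0]

This is the Floyd-Warshall all-pairs shortest-path computation. For each intermediate vertex k = 0, 1, …, 3, update dist[i][j] ← min(dist[i][j], dist[i][k] + dist[k][j]). The final matrix gives, for each (i, j), the minimum total weight of any directed path from i to j (possibly empty when i = j).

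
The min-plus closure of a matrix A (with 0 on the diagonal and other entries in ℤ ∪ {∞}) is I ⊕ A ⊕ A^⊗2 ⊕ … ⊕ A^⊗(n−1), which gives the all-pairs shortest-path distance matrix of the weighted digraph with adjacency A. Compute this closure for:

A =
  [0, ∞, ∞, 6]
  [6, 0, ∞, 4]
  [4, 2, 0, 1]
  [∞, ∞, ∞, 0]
Closure =
  [0, ∞, ∞, 6]
  [6, 0, ∞, 4]
  [4, 2, 0, 1]
  [∞, ∞, ∞, 0]

This is the Floyd-Warshall all-pairs shortest-path computation. For each intermediate vertex k = 0, 1, …, 3, update dist[i][j] ← min(dist[i][j], dist[i][k] + dist[k][j]). The final matrix gives, for each (i, j), the minimum total weight of any directed path from i to j (possibly empty when i = j).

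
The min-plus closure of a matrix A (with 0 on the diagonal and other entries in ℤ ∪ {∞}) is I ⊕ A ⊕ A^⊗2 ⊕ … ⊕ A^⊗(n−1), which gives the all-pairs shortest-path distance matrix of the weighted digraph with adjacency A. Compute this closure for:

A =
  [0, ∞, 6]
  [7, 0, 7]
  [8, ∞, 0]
Closure =
  [0, ∞, 6]
  [7, 0, 7]
  [8, ∞, 0]

This is the Floyd-Warshall all-pairs shortest-path computation. For each intermediate vertex k = 0, 1, …, 2, update dist[i][j] ← min(dist[i][j], dist[i][k] + dist[k][j]). The final matrix gives, for each (i, j), the minimum total weight of any directed path from i to j (possibly empty when i = j).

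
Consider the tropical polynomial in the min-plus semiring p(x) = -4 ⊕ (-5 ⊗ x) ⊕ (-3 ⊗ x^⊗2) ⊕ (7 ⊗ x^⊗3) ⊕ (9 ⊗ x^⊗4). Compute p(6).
p(6) = -4

A tropical monomial a ⊗ x^⊗i evaluates to a + i · x. Evaluating each term at x = 6:
  Term 0 contributes -4 + 0 · 6 = -4
  Term 1 contributes -5 + 1 · 6 = 1
  Term 2 contributes -3 + 2 · 6 = 9
  Term 3 contributes 7 + 3 · 6 = 25
  Term 4 contributes 9 + 4 · 6 = 33
p(6) = ⊕ of these = min[-4, 1, 9, 25, 33] = -4.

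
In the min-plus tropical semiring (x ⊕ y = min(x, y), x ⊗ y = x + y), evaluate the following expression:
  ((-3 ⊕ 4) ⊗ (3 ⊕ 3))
((-3 ⊕ 4) ⊗ (3 ⊕ 3)) = 0

Expand innermost to outermost. Recall ⊕ takes the minimum of its arguments and ⊗ takes their sum. Working out the expression ((-3 ⊕ 4) ⊗ (3 ⊕ 3)) gives 0.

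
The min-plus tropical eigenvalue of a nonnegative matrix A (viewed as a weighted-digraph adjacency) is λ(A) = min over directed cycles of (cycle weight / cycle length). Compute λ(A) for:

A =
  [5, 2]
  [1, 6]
λ(A) = 3/2

Enumerate directed cycles and compute their means (weight / length). Sample:
  cycle 0 → 0: weight = 5, length = 1, mean = 5/1 ≈ 5.000
  cycle 1 → 1: weight = 6, length = 1, mean = 6/1 ≈ 6.000
  cycle 0 → 1 → 0: weight = 3, length = 2, mean = 3/2 ≈ 1.500
  cycle 1 → 0 → 1: weight = 3, length = 2, mean = 3/2 ≈ 1.500
Minimum mean = 1.500, attained e.g. along the cycle 0 → 1 → 0 with weight 3 and length 2. So λ(A) = 3/2 = 3/2.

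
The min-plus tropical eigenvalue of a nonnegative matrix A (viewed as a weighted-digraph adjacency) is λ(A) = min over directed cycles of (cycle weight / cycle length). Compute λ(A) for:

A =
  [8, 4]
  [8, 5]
λ(A) = 5

Enumerate directed cycles and compute their means (weight / length). Sample:
  cycle 0 → 0: weight = 8, length = 1, mean = 8/1 ≈ 8.000
  cycle 1 → 1: weight = 5, length = 1, mean = 5/1 ≈ 5.000
  cycle 0 → 1 → 0: weight = 12, length = 2, mean = 12/2 ≈ 6.000
  cycle 1 → 0 → 1: weight = 12, length = 2, mean = 12/2 ≈ 6.000
Minimum mean = 5.000, attained e.g. along the cycle 1 → 1 with weight 5 and length 1. So λ(A) = 5/1 = 5.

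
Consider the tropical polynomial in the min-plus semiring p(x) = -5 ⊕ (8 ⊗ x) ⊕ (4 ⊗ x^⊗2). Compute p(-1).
p(-1) = -5

A tropical monomial a ⊗ x^⊗i evaluates to a + i · x. Evaluating each term at x = -1:
  Term 0 contributes -5 + 0 · -1 = -5
  Term 1 contributes 8 + 1 · -1 = 7
  Term 2 contributes 4 + 2 · -1 = 2
p(-1) = ⊕ of these = min[-5, 7, 2] = -5.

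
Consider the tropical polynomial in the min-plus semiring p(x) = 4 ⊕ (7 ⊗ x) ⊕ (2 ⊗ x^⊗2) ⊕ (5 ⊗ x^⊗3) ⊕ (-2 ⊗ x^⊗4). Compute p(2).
p(2) = 4

A tropical monomial a ⊗ x^⊗i evaluates to a + i · x. Evaluating each term at x = 2:
  Term 0 contributes 4 + 0 · 2 = 4
  Term 1 contributes 7 + 1 · 2 = 9
  Term 2 contributes 2 + 2 · 2 = 6
  Term 3 contributes 5 + 3 · 2 = 11
  Term 4 contributes -2 + 4 · 2 = 6
p(2) = ⊕ of these = min[4, 9, 6, 11, 6] = 4.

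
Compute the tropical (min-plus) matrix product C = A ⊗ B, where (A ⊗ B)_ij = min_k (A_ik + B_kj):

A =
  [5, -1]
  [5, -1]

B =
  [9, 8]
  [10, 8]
A ⊗ B =
  [9, 7]
  [9, 7]

Apply the min-plus product entry-by-entry:
  C[0][0] = min over k of (A[0][0] + B[0][0] = 5 + 9 = 14, A[0][1] + B[1][0] = -1 + 10 = 9) = 9 (attained at k = 1)
  C[0][1] = min over k of (A[0][0] + B[0][1] = 5 + 8 = 13, A[0][1] + B[1][1] = -1 + 8 = 7) = 7 (attained at k = 1)
  C[1][0] = min over k of (A[1][0] + B[0][0] = 5 + 9 = 14, A[1][1] + B[1][0] = -1 + 10 = 9) = 9 (attained at k = 1)
  C[1][1] = min over k of (A[1][0] + B[0][1] = 5 + 8 = 13, A[1][1] + B[1][1] = -1 + 8 = 7) = 7 (attained at k = 1)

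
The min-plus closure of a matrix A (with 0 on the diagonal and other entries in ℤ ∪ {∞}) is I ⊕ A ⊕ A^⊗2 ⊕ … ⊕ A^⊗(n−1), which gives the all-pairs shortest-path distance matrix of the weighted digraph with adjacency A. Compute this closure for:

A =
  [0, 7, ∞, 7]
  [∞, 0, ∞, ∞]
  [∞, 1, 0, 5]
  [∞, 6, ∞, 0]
Closure =
  [0, 7, ∞, 7]
  [∞, 0, ∞, ∞]
  [∞, 1, 0, 5]
  [∞, 6, ∞, 0]

This is the Floyd-Warshall all-pairs shortest-path computation. For each intermediate vertex k = 0, 1, …, 3, update dist[i][j] ← min(dist[i][j], dist[i][k] + dist[k][j]). The final matrix gives, for each (i, j), the minimum total weight of any directed path from i to j (possibly empty when i = j).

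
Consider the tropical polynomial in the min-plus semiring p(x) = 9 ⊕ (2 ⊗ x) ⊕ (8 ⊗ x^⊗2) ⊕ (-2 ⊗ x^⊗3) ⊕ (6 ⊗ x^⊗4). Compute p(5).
p(5) = 7

A tropical monomial a ⊗ x^⊗i evaluates to a + i · x. Evaluating each term at x = 5:
  Term 0 contributes 9 + 0 · 5 = 9
  Term 1 contributes 2 + 1 · 5 = 7
  Term 2 contributes 8 + 2 · 5 = 18
  Term 3 contributes -2 + 3 · 5 = 13
  Term 4 contributes 6 + 4 · 5 = 26
p(5) = ⊕ of these = min[9, 7, 18, 13, 26] = 7.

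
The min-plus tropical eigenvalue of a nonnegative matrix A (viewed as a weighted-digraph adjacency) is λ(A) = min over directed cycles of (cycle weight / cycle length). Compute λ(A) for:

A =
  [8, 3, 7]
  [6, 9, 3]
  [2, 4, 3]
λ(A) = 8/3

Enumerate directed cycles and compute their means (weight / length). Sample:
  cycle 0 → 0: weight = 8, length = 1, mean = 8/1 ≈ 8.000
  cycle 1 → 1: weight = 9, length = 1, mean = 9/1 ≈ 9.000
  cycle 2 → 2: weight = 3, length = 1, mean = 3/1 ≈ 3.000
  cycle 0 → 1 → 0: weight = 9, length = 2, mean = 9/2 ≈ 4.500
  cycle 0 → 2 → 0: weight = 9, length = 2, mean = 9/2 ≈ 4.500
  cycle 1 → 0 → 1: weight = 9, length = 2, mean = 9/2 ≈ 4.500
Minimum mean = 2.667, attained e.g. along the cycle 0 → 1 → 2 → 0 with weight 8 and length 3. So λ(A) = 8/3 = 8/3.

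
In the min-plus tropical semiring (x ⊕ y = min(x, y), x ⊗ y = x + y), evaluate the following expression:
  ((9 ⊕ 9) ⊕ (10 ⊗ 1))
((9 ⊕ 9) ⊕ (10 ⊗ 1)) = 9

Expand innermost to outermost. Recall ⊕ takes the minimum of its arguments and ⊗ takes their sum. Working out the expression ((9 ⊕ 9) ⊕ (10 ⊗ 1)) gives 9.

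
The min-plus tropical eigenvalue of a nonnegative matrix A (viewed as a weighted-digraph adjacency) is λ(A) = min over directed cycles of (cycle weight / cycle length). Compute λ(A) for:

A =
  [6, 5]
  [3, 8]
λ(A) = 4

Enumerate directed cycles and compute their means (weight / length). Sample:
  cycle 0 → 0: weight = 6, length = 1, mean = 6/1 ≈ 6.000
  cycle 1 → 1: weight = 8, length = 1, mean = 8/1 ≈ 8.000
  cycle 0 → 1 → 0: weight = 8, length = 2, mean = 8/2 ≈ 4.000
  cycle 1 → 0 → 1: weight = 8, length = 2, mean = 8/2 ≈ 4.000
Minimum mean = 4.000, attained e.g. along the cycle 0 → 1 → 0 with weight 8 and length 2. So λ(A) = 8/2 = 4.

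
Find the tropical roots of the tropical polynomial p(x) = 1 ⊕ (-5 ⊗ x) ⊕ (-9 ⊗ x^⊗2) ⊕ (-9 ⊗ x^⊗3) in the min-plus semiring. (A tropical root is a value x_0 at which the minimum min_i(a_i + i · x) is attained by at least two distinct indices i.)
Roots: {0, 4, 6}

Each tropical root is a break point of the lower envelope of the lines y = a_i + i · x (there are 4 lines, with slopes 0, 1, ..., 3). Only the lines that attain the minimum somewhere contribute to roots; other lines are dominated. Here the surviving (envelope) indices are i = 3, i = 2, i = 1, i = 0.
Intersections between consecutive envelope lines give the roots: for adjacent envelope indices i < j the intersection is x = (a_i − a_j) / (j − i). Reading off the sorted break points: {0, 4, 6}.
Verification: at each break x_0, at least two indices attain the minimum of min_i(a_i + i · x_0).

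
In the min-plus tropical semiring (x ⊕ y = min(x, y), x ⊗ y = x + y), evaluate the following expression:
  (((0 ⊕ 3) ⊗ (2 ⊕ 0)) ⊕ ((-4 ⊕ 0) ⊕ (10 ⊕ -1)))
(((0 ⊕ 3) ⊗ (2 ⊕ 0)) ⊕ ((-4 ⊕ 0) ⊕ (10 ⊕ -1))) = -4

Expand innermost to outermost. Recall ⊕ takes the minimum of its arguments and ⊗ takes their sum. Working out the expression (((0 ⊕ 3) ⊗ (2 ⊕ 0)) ⊕ ((-4 ⊕ 0) ⊕ (10 ⊕ -1))) gives -4.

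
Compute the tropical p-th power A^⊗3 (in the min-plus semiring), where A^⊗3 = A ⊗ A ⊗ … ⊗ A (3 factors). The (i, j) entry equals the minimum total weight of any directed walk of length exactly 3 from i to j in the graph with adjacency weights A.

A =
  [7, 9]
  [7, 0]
A^⊗3 =
  [16, 9]
  [7, 0]

Each entry (A^⊗3)_ij equals the minimum over all length-3 walks i = v_0 → v_1 → … → v_3 = j of Σ_t A[v_t][v_{t+1}]. For example, for (i, j) = (0, 1) we minimise over 4 possible intermediate vertex sequences; the minimum is 9, attained along the walk 0 → 1 → 1 → 1.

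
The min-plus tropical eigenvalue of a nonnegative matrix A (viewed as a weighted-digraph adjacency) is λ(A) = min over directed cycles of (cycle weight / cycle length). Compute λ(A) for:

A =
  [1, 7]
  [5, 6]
λ(A) = 1

Enumerate directed cycles and compute their means (weight / length). Sample:
  cycle 0 → 0: weight = 1, length = 1, mean = 1/1 ≈ 1.000
  cycle 1 → 1: weight = 6, length = 1, mean = 6/1 ≈ 6.000
  cycle 0 → 1 → 0: weight = 12, length = 2, mean = 12/2 ≈ 6.000
  cycle 1 → 0 → 1: weight = 12, length = 2, mean = 12/2 ≈ 6.000
Minimum mean = 1.000, attained e.g. along the cycle 0 → 0 with weight 1 and length 1. So λ(A) = 1/1 = 1.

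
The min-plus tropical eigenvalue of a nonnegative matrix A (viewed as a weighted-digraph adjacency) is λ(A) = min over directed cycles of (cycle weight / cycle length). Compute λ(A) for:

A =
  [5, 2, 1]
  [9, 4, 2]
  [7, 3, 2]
λ(A) = 2

Enumerate directed cycles and compute their means (weight / length). Sample:
  cycle 0 → 0: weight = 5, length = 1, mean = 5/1 ≈ 5.000
  cycle 1 → 1: weight = 4, length = 1, mean = 4/1 ≈ 4.000
  cycle 2 → 2: weight = 2, length = 1, mean = 2/1 ≈ 2.000
  cycle 0 → 1 → 0: weight = 11, length = 2, mean = 11/2 ≈ 5.500
  cycle 0 → 2 → 0: weight = 8, length = 2, mean = 8/2 ≈ 4.000
  cycle 1 → 0 → 1: weight = 11, length = 2, mean = 11/2 ≈ 5.500
Minimum mean = 2.000, attained e.g. along the cycle 2 → 2 with weight 2 and length 1. So λ(A) = 2/1 = 2.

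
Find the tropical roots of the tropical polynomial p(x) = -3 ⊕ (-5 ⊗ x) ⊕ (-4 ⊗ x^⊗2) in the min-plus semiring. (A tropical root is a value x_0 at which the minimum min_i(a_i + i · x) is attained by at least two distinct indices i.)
Roots: {-1, 2}

Each tropical root is a break point of the lower envelope of the lines y = a_i + i · x (there are 3 lines, with slopes 0, 1, ..., 2). Only the lines that attain the minimum somewhere contribute to roots; other lines are dominated. Here the surviving (envelope) indices are i = 2, i = 1, i = 0.
Intersections between consecutive envelope lines give the roots: for adjacent envelope indices i < j the intersection is x = (a_i − a_j) / (j − i). Reading off the sorted break points: {-1, 2}.
Verification: at each break x_0, at least two indices attain the minimum of min_i(a_i + i · x_0).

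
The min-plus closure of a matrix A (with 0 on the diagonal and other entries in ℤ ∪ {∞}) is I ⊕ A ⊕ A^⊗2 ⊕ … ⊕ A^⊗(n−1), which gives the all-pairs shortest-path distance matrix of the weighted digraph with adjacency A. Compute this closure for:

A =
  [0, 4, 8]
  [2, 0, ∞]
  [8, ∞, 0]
Closure =
  [0, 4, 8]
  [2, 0, 10]
  [8, 12, 0]

This is the Floyd-Warshall all-pairs shortest-path computation. For each intermediate vertex k = 0, 1, …, 2, update dist[i][j] ← min(dist[i][j], dist[i][k] + dist[k][j]). The final matrix gives, for each (i, j), the minimum total weight of any directed path from i to j (possibly empty when i = j).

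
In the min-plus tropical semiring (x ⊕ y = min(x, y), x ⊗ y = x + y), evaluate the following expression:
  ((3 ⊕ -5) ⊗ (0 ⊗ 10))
((3 ⊕ -5) ⊗ (0 ⊗ 10)) = 5

Expand innermost to outermost. Recall ⊕ takes the minimum of its arguments and ⊗ takes their sum. Working out the expression ((3 ⊕ -5) ⊗ (0 ⊗ 10)) gives 5.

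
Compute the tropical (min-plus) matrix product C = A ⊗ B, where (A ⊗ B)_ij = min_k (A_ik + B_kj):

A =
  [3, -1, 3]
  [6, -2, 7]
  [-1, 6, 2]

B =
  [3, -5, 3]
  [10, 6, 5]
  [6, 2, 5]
A ⊗ B =
  [6, -2, 4]
  [8, 1, 3]
  [2, -6, 2]

Apply the min-plus product entry-by-entry:
  C[0][0] = min over k of (A[0][0] + B[0][0] = 3 + 3 = 6, A[0][1] + B[1][0] = -1 + 10 = 9, A[0][2] + B[2][0] = 3 + 6 = 9) = 6 (attained at k = 0)
  C[0][1] = min over k of (A[0][0] + B[0][1] = 3 + -5 = -2, A[0][1] + B[1][1] = -1 + 6 = 5, A[0][2] + B[2][1] = 3 + 2 = 5) = -2 (attained at k = 0)
  C[0][2] = min over k of (A[0][0] + B[0][2] = 3 + 3 = 6, A[0][1] + B[1][2] = -1 + 5 = 4, A[0][2] + B[2][2] = 3 + 5 = 8) = 4 (attained at k = 1)
  C[1][0] = min over k of (A[1][0] + B[0][0] = 6 + 3 = 9, A[1][1] + B[1][0] = -2 + 10 = 8, A[1][2] + B[2][0] = 7 + 6 = 13) = 8 (attained at k = 1)
  C[1][1] = min over k of (A[1][0] + B[0][1] = 6 + -5 = 1, A[1][1] + B[1][1] = -2 + 6 = 4, A[1][2] + B[2][1] = 7 + 2 = 9) = 1 (attained at k = 0)
  C[1][2] = min over k of (A[1][0] + B[0][2] = 6 + 3 = 9, A[1][1] + B[1][2] = -2 + 5 = 3, A[1][2] + B[2][2] = 7 + 5 = 12) = 3 (attained at k = 1)
  C[2][0] = min over k of (A[2][0] + B[0][0] = -1 + 3 = 2, A[2][1] + B[1][0] = 6 + 10 = 16, A[2][2] + B[2][0] = 2 + 6 = 8) = 2 (attained at k = 0)
  C[2][1] = min over k of (A[2][0] + B[0][1] = -1 + -5 = -6, A[2][1] + B[1][1] = 6 + 6 = 12, A[2][2] + B[2][1] = 2 + 2 = 4) = -6 (attained at k = 0)
  C[2][2] = min over k of (A[2][0] + B[0][2] = -1 + 3 = 2, A[2][1] + B[1][2] = 6 + 5 = 11, A[2][2] + B[2][2] = 2 + 5 = 7) = 2 (attained at k = 0)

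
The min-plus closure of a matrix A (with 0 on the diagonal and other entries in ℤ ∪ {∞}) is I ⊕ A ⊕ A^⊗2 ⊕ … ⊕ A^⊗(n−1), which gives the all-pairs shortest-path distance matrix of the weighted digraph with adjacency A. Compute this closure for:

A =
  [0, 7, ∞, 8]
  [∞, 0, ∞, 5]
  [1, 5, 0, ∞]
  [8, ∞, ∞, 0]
Closure =
  [0, 7, ∞, 8]
  [13, 0, ∞, 5]
  [1, 5, 0, 9]
  [8, 15, ∞, 0]

This is the Floyd-Warshall all-pairs shortest-path computation. For each intermediate vertex k = 0, 1, …, 3, update dist[i][j] ← min(dist[i][j], dist[i][k] + dist[k][j]). The final matrix gives, for each (i, j), the minimum total weight of any directed path from i to j (possibly empty when i = j).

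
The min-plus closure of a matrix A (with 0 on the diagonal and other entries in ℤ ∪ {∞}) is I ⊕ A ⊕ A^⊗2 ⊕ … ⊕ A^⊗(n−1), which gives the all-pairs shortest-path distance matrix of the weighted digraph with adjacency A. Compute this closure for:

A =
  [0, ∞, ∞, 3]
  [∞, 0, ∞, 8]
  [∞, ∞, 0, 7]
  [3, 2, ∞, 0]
Closure =
  [0, 5, ∞, 3]
  [11, 0, ∞, 8]
  [10, 9, 0, 7]
  [3, 2, ∞, 0]

This is the Floyd-Warshall all-pairs shortest-path computation. For each intermediate vertex k = 0, 1, …, 3, update dist[i][j] ← min(dist[i][j], dist[i][k] + dist[k][j]). The final matrix gives, for each (i, j), the minimum total weight of any directed path from i to j (possibly empty when i = j).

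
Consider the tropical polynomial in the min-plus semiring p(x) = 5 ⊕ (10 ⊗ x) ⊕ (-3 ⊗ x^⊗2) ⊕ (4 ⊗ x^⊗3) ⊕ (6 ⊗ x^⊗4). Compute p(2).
p(2) = 1

A tropical monomial a ⊗ x^⊗i evaluates to a + i · x. Evaluating each term at x = 2:
  Term 0 contributes 5 + 0 · 2 = 5
  Term 1 contributes 10 + 1 · 2 = 12
  Term 2 contributes -3 + 2 · 2 = 1
  Term 3 contributes 4 + 3 · 2 = 10
  Term 4 contributes 6 + 4 · 2 = 14
p(2) = ⊕ of these = min[5, 12, 1, 10, 14] = 1.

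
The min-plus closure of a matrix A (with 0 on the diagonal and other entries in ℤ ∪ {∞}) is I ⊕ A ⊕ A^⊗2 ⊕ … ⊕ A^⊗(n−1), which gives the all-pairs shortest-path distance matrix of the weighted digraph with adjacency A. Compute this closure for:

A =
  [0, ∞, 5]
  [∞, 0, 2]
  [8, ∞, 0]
Closure =
  [0, ∞, 5]
  [10, 0, 2]
  [8, ∞, 0]

This is the Floyd-Warshall all-pairs shortest-path computation. For each intermediate vertex k = 0, 1, …, 2, update dist[i][j] ← min(dist[i][j], dist[i][k] + dist[k][j]). The final matrix gives, for each (i, j), the minimum total weight of any directed path from i to j (possibly empty when i = j).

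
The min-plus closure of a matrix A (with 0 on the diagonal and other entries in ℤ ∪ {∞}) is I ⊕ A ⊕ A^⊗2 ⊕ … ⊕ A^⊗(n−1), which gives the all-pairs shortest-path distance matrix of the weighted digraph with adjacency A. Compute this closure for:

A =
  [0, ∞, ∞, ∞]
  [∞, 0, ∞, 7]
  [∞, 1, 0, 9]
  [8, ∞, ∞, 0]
Closure =
  [0, ∞, ∞, ∞]
  [15, 0, ∞, 7]
  [16, 1, 0, 8]
  [8, ∞, ∞, 0]

This is the Floyd-Warshall all-pairs shortest-path computation. For each intermediate vertex k = 0, 1, …, 3, update dist[i][j] ← min(dist[i][j], dist[i][k] + dist[k][j]). The final matrix gives, for each (i, j), the minimum total weight of any directed path from i to j (possibly empty when i = j).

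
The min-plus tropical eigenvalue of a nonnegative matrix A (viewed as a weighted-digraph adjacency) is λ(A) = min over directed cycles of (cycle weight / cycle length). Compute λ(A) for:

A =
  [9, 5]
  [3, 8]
λ(A) = 4

Enumerate directed cycles and compute their means (weight / length). Sample:
  cycle 0 → 0: weight = 9, length = 1, mean = 9/1 ≈ 9.000
  cycle 1 → 1: weight = 8, length = 1, mean = 8/1 ≈ 8.000
  cycle 0 → 1 → 0: weight = 8, length = 2, mean = 8/2 ≈ 4.000
  cycle 1 → 0 → 1: weight = 8, length = 2, mean = 8/2 ≈ 4.000
Minimum mean = 4.000, attained e.g. along the cycle 0 → 1 → 0 with weight 8 and length 2. So λ(A) = 8/2 = 4.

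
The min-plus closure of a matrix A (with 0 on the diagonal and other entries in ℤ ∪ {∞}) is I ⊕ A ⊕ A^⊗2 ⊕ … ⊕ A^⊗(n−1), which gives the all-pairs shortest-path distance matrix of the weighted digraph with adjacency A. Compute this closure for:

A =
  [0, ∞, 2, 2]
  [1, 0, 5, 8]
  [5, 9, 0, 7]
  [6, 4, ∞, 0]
Closure =
  [0, 6, 2, 2]
  [1, 0, 3, 3]
  [5, 9, 0, 7]
  [5, 4, 7, 0]

This is the Floyd-Warshall all-pairs shortest-path computation. For each intermediate vertex k = 0, 1, …, 3, update dist[i][j] ← min(dist[i][j], dist[i][k] + dist[k][j]). The final matrix gives, for each (i, j), the minimum total weight of any directed path from i to j (possibly empty when i = j).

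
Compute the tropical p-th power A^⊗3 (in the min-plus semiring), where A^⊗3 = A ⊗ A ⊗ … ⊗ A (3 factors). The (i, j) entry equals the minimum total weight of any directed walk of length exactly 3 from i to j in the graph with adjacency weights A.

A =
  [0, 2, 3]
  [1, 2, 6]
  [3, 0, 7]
A^⊗3 =
  [0, 2, 3]
  [1, 3, 4]
  [1, 3, 4]

Each entry (A^⊗3)_ij equals the minimum over all length-3 walks i = v_0 → v_1 → … → v_3 = j of Σ_t A[v_t][v_{t+1}]. For example, for (i, j) = (0, 2) we minimise over 9 possible intermediate vertex sequences; the minimum is 3, attained along the walk 0 → 0 → 0 → 2.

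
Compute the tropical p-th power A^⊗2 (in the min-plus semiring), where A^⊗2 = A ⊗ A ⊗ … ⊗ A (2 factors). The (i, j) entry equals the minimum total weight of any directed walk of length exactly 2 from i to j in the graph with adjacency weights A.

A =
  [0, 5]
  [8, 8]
A^⊗2 =
  [0, 5]
  [8, 13]

Each entry (A^⊗2)_ij equals the minimum over all length-2 walks i = v_0 → v_1 → … → v_2 = j of Σ_t A[v_t][v_{t+1}]. For example, for (i, j) = (0, 1) we minimise over 2 possible intermediate vertex sequences; the minimum is 5, attained along the walk 0 → 0 → 1.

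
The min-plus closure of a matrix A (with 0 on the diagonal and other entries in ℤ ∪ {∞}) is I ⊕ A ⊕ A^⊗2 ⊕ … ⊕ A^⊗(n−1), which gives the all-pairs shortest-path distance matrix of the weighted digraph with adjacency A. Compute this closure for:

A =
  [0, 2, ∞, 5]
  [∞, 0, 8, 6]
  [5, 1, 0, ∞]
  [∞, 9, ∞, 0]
Closure =
  [0, 2, 10, 5]
  [13, 0, 8, 6]
  [5, 1, 0, 7]
  [22, 9, 17, 0]

This is the Floyd-Warshall all-pairs shortest-path computation. For each intermediate vertex k = 0, 1, …, 3, update dist[i][j] ← min(dist[i][j], dist[i][k] + dist[k][j]). The final matrix gives, for each (i, j), the minimum total weight of any directed path from i to j (possibly empty when i = j).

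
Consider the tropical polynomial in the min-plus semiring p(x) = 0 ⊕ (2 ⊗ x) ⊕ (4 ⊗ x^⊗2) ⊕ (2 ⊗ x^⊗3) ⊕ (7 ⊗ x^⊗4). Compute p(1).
p(1) = 0

A tropical monomial a ⊗ x^⊗i evaluates to a + i · x. Evaluating each term at x = 1:
  Term 0 contributes 0 + 0 · 1 = 0
  Term 1 contributes 2 + 1 · 1 = 3
  Term 2 contributes 4 + 2 · 1 = 6
  Term 3 contributes 2 + 3 · 1 = 5
  Term 4 contributes 7 + 4 · 1 = 11
p(1) = ⊕ of these = min[0, 3, 6, 5, 11] = 0.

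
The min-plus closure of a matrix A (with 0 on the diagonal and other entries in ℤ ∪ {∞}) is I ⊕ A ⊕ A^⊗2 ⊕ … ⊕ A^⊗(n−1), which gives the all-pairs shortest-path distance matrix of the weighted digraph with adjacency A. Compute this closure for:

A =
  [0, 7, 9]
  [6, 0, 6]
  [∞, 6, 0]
Closure =
  [0, 7, 9]
  [6, 0, 6]
  [12, 6, 0]

This is the Floyd-Warshall all-pairs shortest-path computation. For each intermediate vertex k = 0, 1, …, 2, update dist[i][j] ← min(dist[i][j], dist[i][k] + dist[k][j]). The final matrix gives, for each (i, j), the minimum total weight of any directed path from i to j (possibly empty when i = j).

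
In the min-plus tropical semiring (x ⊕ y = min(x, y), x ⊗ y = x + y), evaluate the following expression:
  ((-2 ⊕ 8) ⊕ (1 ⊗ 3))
((-2 ⊕ 8) ⊕ (1 ⊗ 3)) = -2

Expand innermost to outermost. Recall ⊕ takes the minimum of its arguments and ⊗ takes their sum. Working out the expression ((-2 ⊕ 8) ⊕ (1 ⊗ 3)) gives -2.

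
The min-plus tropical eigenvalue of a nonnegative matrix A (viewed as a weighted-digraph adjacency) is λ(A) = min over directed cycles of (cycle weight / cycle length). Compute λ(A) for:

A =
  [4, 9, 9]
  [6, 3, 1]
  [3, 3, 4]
λ(A) = 2

Enumerate directed cycles and compute their means (weight / length). Sample:
  cycle 0 → 0: weight = 4, length = 1, mean = 4/1 ≈ 4.000
  cycle 1 → 1: weight = 3, length = 1, mean = 3/1 ≈ 3.000
  cycle 2 → 2: weight = 4, length = 1, mean = 4/1 ≈ 4.000
  cycle 0 → 1 → 0: weight = 15, length = 2, mean = 15/2 ≈ 7.500
  cycle 0 → 2 → 0: weight = 12, length = 2, mean = 12/2 ≈ 6.000
  cycle 1 → 0 → 1: weight = 15, length = 2, mean = 15/2 ≈ 7.500
Minimum mean = 2.000, attained e.g. along the cycle 1 → 2 → 1 with weight 4 and length 2. So λ(A) = 4/2 = 2.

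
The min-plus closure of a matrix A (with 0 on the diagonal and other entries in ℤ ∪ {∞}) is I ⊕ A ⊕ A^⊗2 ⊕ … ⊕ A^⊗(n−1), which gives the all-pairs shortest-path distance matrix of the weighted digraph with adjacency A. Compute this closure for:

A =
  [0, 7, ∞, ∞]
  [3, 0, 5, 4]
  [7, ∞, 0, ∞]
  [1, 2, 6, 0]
Closure =
  [0, 7, 12, 11]
  [3, 0, 5, 4]
  [7, 14, 0, 18]
  [1, 2, 6, 0]

This is the Floyd-Warshall all-pairs shortest-path computation. For each intermediate vertex k = 0, 1, …, 3, update dist[i][j] ← min(dist[i][j], dist[i][k] + dist[k][j]). The final matrix gives, for each (i, j), the minimum total weight of any directed path from i to j (possibly empty when i = j).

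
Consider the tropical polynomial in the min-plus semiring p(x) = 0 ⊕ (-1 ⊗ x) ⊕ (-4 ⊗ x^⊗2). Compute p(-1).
p(-1) = -6

A tropical monomial a ⊗ x^⊗i evaluates to a + i · x. Evaluating each term at x = -1:
  Term 0 contributes 0 + 0 · -1 = 0
  Term 1 contributes -1 + 1 · -1 = -2
  Term 2 contributes -4 + 2 · -1 = -6
p(-1) = ⊕ of these = min[0, -2, -6] = -6.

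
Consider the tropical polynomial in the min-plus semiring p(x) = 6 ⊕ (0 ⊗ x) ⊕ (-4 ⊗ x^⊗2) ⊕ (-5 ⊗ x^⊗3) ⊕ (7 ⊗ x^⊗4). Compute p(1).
p(1) = -2

A tropical monomial a ⊗ x^⊗i evaluates to a + i · x. Evaluating each term at x = 1:
  Term 0 contributes 6 + 0 · 1 = 6
  Term 1 contributes 0 + 1 · 1 = 1
  Term 2 contributes -4 + 2 · 1 = -2
  Term 3 contributes -5 + 3 · 1 = -2
  Term 4 contributes 7 + 4 · 1 = 11
p(1) = ⊕ of these = min[6, 1, -2, -2, 11] = -2.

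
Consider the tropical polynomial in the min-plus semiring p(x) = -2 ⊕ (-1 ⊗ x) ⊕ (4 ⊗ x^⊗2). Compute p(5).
p(5) = -2

A tropical monomial a ⊗ x^⊗i evaluates to a + i · x. Evaluating each term at x = 5:
  Term 0 contributes -2 + 0 · 5 = -2
  Term 1 contributes -1 + 1 · 5 = 4
  Term 2 contributes 4 + 2 · 5 = 14
p(5) = ⊕ of these = min[-2, 4, 14] = -2.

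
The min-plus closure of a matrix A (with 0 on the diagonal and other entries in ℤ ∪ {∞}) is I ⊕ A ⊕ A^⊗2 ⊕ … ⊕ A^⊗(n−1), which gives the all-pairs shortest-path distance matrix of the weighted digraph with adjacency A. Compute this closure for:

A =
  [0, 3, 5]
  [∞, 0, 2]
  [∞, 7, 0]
Closure =
  [0, 3, 5]
  [∞, 0, 2]
  [∞, 7, 0]

This is the Floyd-Warshall all-pairs shortest-path computation. For each intermediate vertex k = 0, 1, …, 2, update dist[i][j] ← min(dist[i][j], dist[i][k] + dist[k][j]). The final matrix gives, for each (i, j), the minimum total weight of any directed path from i to j (possibly empty when i = j).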